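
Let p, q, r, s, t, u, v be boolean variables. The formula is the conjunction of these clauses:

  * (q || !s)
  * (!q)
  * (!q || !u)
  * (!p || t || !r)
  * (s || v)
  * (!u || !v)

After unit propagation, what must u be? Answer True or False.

False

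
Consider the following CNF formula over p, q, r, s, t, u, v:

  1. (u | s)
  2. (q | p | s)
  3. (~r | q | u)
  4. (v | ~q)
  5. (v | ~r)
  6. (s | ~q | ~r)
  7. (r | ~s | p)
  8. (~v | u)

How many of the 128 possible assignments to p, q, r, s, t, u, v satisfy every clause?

Split on q, then r.
  q=T, r=T: remaining (p,s,t,u,v) ∈ {(F,T,F,T,T); (F,T,T,T,T); (T,T,F,T,T); (T,T,T,T,T)} — 4.
  q=T, r=F: t free; 3 ways for (p,s,u,v) × 2^1 = 6.
  q=F, r=T: t free; 3 ways for (p,s,u,v) × 2^1 = 6.
  q=F, r=F: t free; 5 ways for (p,s,u,v) × 2^1 = 10.
Total: 4 + 6 + 6 + 10 = 26.

26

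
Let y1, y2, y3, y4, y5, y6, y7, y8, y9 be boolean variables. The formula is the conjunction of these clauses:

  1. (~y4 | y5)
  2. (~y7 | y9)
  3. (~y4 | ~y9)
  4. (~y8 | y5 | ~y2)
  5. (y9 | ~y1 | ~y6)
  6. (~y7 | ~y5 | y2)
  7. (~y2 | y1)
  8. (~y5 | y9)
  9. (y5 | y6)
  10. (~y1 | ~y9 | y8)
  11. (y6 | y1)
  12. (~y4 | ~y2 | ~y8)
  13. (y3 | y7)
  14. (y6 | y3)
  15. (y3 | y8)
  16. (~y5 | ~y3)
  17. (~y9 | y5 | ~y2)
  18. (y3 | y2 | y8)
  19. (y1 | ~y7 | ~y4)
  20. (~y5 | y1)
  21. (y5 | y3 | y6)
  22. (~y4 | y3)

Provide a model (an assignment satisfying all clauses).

y4 occurs only negated in the remaining clauses — set y4 = False.
Branch on y1: take y1 = True.
Branch on y2: take y2 = True.
The remaining clauses are satisfied by y3 = False, y5 = True, y6 = True, y7 = True, y8 = True, y9 = True.

y1=1, y2=1, y3=0, y4=0, y5=1, y6=1, y7=1, y8=1, y9=1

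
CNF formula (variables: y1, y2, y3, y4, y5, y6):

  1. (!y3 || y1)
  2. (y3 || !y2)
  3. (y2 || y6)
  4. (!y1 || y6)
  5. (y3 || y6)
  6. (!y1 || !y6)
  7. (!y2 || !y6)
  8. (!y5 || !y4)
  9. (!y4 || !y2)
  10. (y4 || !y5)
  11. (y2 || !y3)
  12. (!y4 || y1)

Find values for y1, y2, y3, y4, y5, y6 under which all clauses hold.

y1=False, y2=False, y3=False, y4=False, y5=False, y6=True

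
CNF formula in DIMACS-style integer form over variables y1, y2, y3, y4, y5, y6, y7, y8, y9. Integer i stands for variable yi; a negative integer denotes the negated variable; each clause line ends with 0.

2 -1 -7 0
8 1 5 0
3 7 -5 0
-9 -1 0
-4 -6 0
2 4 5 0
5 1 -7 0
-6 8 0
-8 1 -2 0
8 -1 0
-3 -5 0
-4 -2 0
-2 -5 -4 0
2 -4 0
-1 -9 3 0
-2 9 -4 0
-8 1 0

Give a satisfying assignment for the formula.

y1=True, y2=True, y3=True, y4=False, y5=False, y6=True, y7=False, y8=True, y9=False

Try y1 = True.
  then y9 is forced to False.
  then y8 is forced to True.
Branch on y2: take y2 = True.
  then y4 is forced to False.
Try y3 = True.
  then y5 is forced to False.
y6, y7 are now unconstrained; take y6 = True, y7 = False.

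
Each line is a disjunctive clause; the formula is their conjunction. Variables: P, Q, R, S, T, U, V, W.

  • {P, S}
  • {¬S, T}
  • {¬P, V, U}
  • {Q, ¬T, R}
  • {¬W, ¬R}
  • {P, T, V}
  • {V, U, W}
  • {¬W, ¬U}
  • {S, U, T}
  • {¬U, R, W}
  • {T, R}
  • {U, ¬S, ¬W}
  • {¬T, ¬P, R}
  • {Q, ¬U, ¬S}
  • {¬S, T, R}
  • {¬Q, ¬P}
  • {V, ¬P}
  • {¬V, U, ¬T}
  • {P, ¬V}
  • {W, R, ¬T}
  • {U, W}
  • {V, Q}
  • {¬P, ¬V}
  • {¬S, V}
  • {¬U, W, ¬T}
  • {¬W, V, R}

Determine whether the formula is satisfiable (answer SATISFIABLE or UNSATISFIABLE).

UNSATISFIABLE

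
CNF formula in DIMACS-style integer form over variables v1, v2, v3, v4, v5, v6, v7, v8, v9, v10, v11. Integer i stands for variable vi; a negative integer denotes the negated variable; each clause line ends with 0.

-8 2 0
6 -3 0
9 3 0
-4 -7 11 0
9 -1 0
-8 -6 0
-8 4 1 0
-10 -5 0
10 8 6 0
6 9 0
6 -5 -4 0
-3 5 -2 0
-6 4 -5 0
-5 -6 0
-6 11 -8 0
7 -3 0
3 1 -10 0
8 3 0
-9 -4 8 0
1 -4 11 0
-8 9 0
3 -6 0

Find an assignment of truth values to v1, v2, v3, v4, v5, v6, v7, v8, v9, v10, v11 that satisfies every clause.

v1=T  v2=F  v3=T  v4=F  v5=F  v6=T  v7=T  v8=F  v9=T  v10=F  v11=T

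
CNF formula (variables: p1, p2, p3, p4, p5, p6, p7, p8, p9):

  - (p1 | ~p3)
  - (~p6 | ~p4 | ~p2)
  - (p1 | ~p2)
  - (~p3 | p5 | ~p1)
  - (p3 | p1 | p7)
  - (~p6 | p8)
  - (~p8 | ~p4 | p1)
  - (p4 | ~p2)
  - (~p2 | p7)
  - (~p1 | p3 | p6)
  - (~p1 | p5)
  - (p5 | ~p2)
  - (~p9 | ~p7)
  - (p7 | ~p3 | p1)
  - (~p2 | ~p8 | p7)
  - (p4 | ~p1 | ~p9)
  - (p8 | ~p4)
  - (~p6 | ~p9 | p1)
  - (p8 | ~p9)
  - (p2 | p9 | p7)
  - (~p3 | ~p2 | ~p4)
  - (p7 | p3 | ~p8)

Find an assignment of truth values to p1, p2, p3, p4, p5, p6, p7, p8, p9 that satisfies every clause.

p5 occurs only positively in the remaining clauses — set p5 = True.
Try p1 = True.
Set p2 = False and propagate.
The remaining clauses are satisfied by p3 = True, p4 = False, p6 = False, p7 = True, p8 = True, p9 = False.
Every clause has at least one true literal under this assignment.
Check each clause:
  1. (p1 | ~p3) — p1 is true.
  2. (~p4 | ~p2 | ~p6) — ~p6 is true.
  3. (p1 | ~p2) — p1 is true.
  4. (~p1 | ~p3 | p5) — p5 is true.
  5. (p3 | p1 | p7) — p1 is true.
  6. (~p6 | p8) — p8 is true.
  7. (~p4 | ~p8 | p1) — p1 is true.
  8. (~p2 | p4) — ~p2 is true.
  9. (p7 | ~p2) — ~p2 is true.
  10. (~p1 | p6 | p3) — p3 is true.
  11. (~p1 | p5) — p5 is true.
  12. (~p2 | p5) — p5 is true.
  13. (~p9 | ~p7) — ~p9 is true.
  14. (~p3 | p7 | p1) — p1 is true.
  15. (~p8 | p7 | ~p2) — ~p2 is true.
  16. (~p1 | ~p9 | p4) — ~p9 is true.
  17. (~p4 | p8) — p8 is true.
  18. (~p6 | p1 | ~p9) — p1 is true.
  19. (p8 | ~p9) — p8 is true.
  20. (p9 | p2 | p7) — p7 is true.
  21. (~p3 | ~p4 | ~p2) — ~p4 is true.
  22. (~p8 | p7 | p3) — p3 is true.

p1=T, p2=F, p3=T, p4=F, p5=T, p6=F, p7=T, p8=T, p9=F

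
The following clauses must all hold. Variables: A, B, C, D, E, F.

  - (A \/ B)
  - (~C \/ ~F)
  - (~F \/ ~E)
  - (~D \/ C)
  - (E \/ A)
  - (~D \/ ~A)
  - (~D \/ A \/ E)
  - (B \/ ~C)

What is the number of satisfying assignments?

Split on A, then C.
  A=T, C=T: remaining (B,D,E,F) ∈ {(T,F,F,F); (T,F,T,F)} — 2.
  A=T, C=F: B free; 3 ways for (D,E,F) × 2^1 = 6.
  A=F, C=T: remaining (B,D,E,F) ∈ {(T,F,T,F); (T,T,T,F)} — 2.
  A=F, C=F: remaining (B,D,E,F) ∈ {(T,F,T,F)} — 1.
Total: 2 + 6 + 2 + 1 = 11.

11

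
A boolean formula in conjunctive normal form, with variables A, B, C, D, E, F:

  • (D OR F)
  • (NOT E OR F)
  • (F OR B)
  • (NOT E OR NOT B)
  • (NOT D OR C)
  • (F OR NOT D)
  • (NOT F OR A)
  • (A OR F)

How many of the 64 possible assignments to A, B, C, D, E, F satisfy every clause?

Case analysis on F and D:
  F=T, D=T: remaining (A,B,C,E) ∈ {(T,F,T,F); (T,F,T,T); (T,T,T,F)} — 3.
  F=T, D=F: C free; 3 ways for (A,B,E) × 2^1 = 6.
  F=F, D=T: a clause becomes empty — 0.
  F=F, D=F: a clause becomes empty — 0.
Total: 3 + 6 + 0 + 0 = 9.

9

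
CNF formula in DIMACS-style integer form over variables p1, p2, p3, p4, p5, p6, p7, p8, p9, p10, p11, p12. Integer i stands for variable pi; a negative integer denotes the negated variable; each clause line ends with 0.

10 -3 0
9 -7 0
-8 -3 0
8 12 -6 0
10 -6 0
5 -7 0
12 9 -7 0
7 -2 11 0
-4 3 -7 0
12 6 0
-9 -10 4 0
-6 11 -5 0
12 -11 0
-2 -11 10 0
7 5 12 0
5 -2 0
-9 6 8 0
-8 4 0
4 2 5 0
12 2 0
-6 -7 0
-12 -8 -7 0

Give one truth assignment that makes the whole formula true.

p1=True, p2=True, p3=False, p4=True, p5=True, p6=True, p7=False, p8=False, p9=False, p10=True, p11=True, p12=True

Check each clause:
  1. (p10 || !p3) — p10 is true.
  2. (p9 || !p7) — !p7 is true.
  3. (!p3 || !p8) — !p8 is true.
  4. (p12 || p8 || !p6) — p12 is true.
  5. (p10 || !p6) — p10 is true.
  6. (p5 || !p7) — !p7 is true.
  7. (!p7 || p12 || p9) — p12 is true.
  8. (p11 || p7 || !p2) — p11 is true.
  9. (p3 || !p4 || !p7) — !p7 is true.
  10. (p12 || p6) — p12 is true.
  11. (p4 || !p10 || !p9) — p4 is true.
  12. (!p6 || !p5 || p11) — p11 is true.
  13. (!p11 || p12) — p12 is true.
  14. (!p2 || p10 || !p11) — p10 is true.
  15. (p12 || p7 || p5) — p12 is true.
  16. (p5 || !p2) — p5 is true.
  17. (!p9 || p8 || p6) — p6 is true.
  18. (p4 || !p8) — !p8 is true.
  19. (p2 || p4 || p5) — p2 is true.
  20. (p12 || p2) — p2 is true.
  21. (!p6 || !p7) — !p7 is true.
  22. (!p8 || !p7 || !p12) — !p8 is true.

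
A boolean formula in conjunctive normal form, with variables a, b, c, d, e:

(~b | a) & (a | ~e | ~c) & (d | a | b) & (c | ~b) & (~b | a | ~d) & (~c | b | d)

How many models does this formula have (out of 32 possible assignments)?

Case analysis on b and a:
  b=1, a=1: remaining (c,d,e) ∈ {(1,0,0); (1,0,1); (1,1,0); (1,1,1)} — 4.
  b=1, a=0: a clause becomes empty — 0.
  b=0, a=1: e free; 3 ways for (c,d) × 2^1 = 6.
  b=0, a=0: remaining (c,d,e) ∈ {(0,1,0); (0,1,1); (1,1,0)} — 3.
Total: 4 + 0 + 6 + 3 = 13.

13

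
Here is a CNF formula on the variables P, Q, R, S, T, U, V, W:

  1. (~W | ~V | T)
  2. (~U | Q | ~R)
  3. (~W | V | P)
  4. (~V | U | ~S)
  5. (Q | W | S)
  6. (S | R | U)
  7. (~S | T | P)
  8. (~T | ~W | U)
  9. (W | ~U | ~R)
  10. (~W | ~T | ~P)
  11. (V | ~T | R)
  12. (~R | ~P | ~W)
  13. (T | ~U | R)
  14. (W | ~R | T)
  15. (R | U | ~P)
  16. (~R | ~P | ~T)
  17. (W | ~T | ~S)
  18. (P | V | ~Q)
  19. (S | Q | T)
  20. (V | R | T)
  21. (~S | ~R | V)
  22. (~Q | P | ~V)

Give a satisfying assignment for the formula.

Try P = True.
Branch on Q: take Q = True.
Try R = False.
  then U is forced to True.
  then T is forced to True.
  then W is forced to False.
  then V is forced to True.
  then S is forced to False.
Check each clause:
  1. (~W | ~V | T) — ~W is true.
  2. (Q | ~R | ~U) — Q is true.
  3. (~W | V | P) — ~W is true.
  4. (~V | ~S | U) — ~S is true.
  5. (S | Q | W) — Q is true.
  6. (R | U | S) — U is true.
  7. (T | ~S | P) — P is true.
  8. (U | ~T | ~W) — ~W is true.
  9. (~U | ~R | W) — ~R is true.
  10. (~T | ~W | ~P) — ~W is true.
  11. (~T | V | R) — V is true.
  12. (~R | ~P | ~W) — ~W is true.
  13. (T | R | ~U) — T is true.
  14. (T | W | ~R) — ~R is true.
  15. (~P | R | U) — U is true.
  16. (~R | ~P | ~T) — ~R is true.
  17. (~T | ~S | W) — ~S is true.
  18. (~Q | P | V) — P is true.
  19. (S | Q | T) — Q is true.
  20. (R | V | T) — T is true.
  21. (~R | V | ~S) — ~S is true.
  22. (~Q | P | ~V) — P is true.

P=T, Q=T, R=F, S=F, T=T, U=T, V=T, W=F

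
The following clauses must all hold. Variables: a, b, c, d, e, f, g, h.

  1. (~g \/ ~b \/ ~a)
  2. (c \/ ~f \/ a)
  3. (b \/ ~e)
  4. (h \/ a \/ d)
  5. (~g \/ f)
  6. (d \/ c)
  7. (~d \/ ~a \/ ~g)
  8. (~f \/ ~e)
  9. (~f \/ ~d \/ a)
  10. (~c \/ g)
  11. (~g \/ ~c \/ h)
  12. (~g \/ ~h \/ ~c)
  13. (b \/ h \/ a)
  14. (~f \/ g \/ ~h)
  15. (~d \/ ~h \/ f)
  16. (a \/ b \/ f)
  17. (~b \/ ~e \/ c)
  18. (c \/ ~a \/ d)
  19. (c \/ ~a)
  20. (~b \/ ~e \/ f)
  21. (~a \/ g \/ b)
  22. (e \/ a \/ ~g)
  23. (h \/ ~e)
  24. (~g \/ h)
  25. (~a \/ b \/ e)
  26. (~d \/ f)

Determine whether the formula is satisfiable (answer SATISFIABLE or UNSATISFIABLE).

UNSATISFIABLE

a = True:
  propagation gives c=True, g=True, b=False, e=False; an empty clause results — contradiction.
a = False:
  f = True:
    propagation gives c=True, e=False, d=False, h=True; an empty clause results — contradiction.
  f = False:
    propagation gives g=False, c=False, d=True; an empty clause results — contradiction.
Every branch closes, so no satisfying assignment exists.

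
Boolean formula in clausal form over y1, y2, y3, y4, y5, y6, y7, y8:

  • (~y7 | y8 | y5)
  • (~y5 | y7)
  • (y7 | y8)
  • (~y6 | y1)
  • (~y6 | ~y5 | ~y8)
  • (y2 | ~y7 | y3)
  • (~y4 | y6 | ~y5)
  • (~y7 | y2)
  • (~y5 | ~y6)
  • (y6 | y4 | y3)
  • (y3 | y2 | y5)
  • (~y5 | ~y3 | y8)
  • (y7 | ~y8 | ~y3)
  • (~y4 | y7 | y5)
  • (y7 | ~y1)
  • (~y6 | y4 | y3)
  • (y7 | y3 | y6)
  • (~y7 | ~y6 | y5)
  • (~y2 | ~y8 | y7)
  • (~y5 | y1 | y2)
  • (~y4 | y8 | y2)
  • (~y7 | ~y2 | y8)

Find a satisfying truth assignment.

y1=T, y2=T, y3=F, y4=T, y5=F, y6=F, y7=T, y8=T

Set y1 = True and propagate.
  then y7 is forced to True.
  then y2 is forced to True.
  then y8 is forced to True.
The remaining clauses are satisfied by y3 = False, y4 = True, y5 = False, y6 = False.
Every clause has at least one true literal under this assignment.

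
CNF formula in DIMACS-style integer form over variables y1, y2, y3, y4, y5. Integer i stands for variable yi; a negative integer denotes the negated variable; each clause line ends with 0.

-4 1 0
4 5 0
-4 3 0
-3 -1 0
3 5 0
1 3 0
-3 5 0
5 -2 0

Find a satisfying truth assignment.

Pure literal: y5 appears only positively; assign y5 = True.
Try y1 = True.
  then y3 is forced to False.
  then y4 is forced to False.
y2 is now unconstrained; take y2 = True.

y1=True  y2=True  y3=False  y4=False  y5=True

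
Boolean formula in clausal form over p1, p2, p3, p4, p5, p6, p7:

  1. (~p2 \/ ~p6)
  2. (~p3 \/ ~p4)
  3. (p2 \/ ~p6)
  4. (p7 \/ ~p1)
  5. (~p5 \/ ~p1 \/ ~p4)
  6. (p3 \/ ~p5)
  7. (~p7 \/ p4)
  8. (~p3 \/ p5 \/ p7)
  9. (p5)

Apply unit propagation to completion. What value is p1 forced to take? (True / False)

False

(p5) is a unit clause: p5 = True.
From (p3 \/ ~p5) and p5 = True: p3 = True.
(~p3 \/ ~p4) with p3 = True leaves only ~p4, so p4 = False.
(p4 \/ ~p7) with p4 = False leaves only ~p7, so p7 = False.
In (p7 \/ ~p1), p7 is now false; ~p1 must hold, so p1 = False.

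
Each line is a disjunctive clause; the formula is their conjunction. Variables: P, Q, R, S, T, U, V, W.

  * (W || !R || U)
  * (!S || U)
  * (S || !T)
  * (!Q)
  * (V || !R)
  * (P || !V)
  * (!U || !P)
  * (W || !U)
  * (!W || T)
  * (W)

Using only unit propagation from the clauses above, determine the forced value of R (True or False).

(!Q) stands alone — Q = False.
(W) is a unit clause: W = True.
In (T || !W), !W is now false; T must hold, so T = True.
From (S || !T) and T = True: S = True.
(!S || U): since S = True, the clause reduces to (U). U = True.
(!P || !U) with U = True leaves only !P, so P = False.
(P || !V): since P = False, the clause reduces to (!V). V = False.
From (V || !R) and V = False: R = False.

False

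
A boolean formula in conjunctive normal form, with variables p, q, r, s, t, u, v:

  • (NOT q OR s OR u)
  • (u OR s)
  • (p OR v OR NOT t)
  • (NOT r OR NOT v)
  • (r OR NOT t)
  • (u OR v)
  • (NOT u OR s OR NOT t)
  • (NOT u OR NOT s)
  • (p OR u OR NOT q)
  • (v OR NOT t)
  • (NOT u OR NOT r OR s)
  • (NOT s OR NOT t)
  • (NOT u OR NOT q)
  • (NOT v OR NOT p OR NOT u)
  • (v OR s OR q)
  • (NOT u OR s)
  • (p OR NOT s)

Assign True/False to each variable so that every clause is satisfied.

p=True, q=True, r=False, s=True, t=False, u=False, v=True

t occurs only negated in the remaining clauses — set t = False.
Try p = True.
For the remaining variables, q = True, r = False, s = True, u = False, v = True works.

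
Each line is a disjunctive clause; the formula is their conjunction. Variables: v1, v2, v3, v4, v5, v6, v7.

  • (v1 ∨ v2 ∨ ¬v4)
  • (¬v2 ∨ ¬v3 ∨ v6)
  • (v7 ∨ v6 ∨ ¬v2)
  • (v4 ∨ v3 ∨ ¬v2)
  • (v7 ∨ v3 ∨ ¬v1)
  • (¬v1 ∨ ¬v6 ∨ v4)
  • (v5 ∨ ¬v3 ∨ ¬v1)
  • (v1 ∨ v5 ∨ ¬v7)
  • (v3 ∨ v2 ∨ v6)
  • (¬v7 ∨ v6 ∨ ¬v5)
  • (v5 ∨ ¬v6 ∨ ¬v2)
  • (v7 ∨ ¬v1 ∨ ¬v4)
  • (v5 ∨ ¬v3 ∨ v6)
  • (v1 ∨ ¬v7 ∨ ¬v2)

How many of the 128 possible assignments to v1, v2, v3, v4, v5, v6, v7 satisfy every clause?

17

Case analysis on v1 and v2:
  v1=T, v2=T: remaining (v3,v4,v5,v6,v7) ∈ {(F,T,F,F,T); (F,T,T,T,T); (T,T,T,T,T)} — 3.
  v1=T, v2=F: remaining (v3,v4,v5,v6,v7) ∈ {(F,T,F,T,T); (F,T,T,T,T); (T,F,T,F,F); (T,T,T,T,T)} — 4.
  v1=F, v2=T: remaining (v3,v4,v5,v6,v7) ∈ {(F,T,T,T,F); (T,F,T,T,F); (T,T,T,T,F)} — 3.
  v1=F, v2=F: 7 of the 32 assignments to (v3,v4,v5,v6,v7) work.
Total: 3 + 4 + 3 + 7 = 17.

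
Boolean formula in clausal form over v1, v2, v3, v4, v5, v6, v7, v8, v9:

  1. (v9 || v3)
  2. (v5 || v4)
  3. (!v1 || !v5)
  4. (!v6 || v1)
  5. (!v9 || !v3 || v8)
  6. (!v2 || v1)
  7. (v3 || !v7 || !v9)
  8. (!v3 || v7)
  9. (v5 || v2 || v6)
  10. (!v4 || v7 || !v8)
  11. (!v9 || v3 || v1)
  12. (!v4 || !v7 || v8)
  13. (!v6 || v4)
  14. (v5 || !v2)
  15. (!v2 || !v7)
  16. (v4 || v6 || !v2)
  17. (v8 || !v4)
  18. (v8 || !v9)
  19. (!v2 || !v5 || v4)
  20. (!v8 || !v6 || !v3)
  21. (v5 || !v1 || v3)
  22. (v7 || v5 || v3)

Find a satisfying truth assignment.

v1=False, v2=False, v3=True, v4=True, v5=True, v6=False, v7=True, v8=True, v9=False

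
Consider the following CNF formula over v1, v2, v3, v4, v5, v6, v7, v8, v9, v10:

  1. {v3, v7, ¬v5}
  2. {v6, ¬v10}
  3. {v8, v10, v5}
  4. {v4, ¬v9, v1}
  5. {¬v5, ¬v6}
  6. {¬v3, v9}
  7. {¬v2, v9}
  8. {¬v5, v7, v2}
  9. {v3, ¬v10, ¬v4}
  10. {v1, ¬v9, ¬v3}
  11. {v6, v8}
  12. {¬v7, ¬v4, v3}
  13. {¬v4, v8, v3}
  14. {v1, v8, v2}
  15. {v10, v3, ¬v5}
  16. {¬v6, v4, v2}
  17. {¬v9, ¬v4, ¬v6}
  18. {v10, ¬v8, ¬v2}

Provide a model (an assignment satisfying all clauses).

v1 = T, v2 = F, v3 = F, v4 = T, v5 = F, v6 = F, v7 = F, v8 = T, v9 = T, v10 = F

Check each clause:
  1. {v3, v7, ¬v5} — ¬v5 is true.
  2. {¬v10, v6} — ¬v10 is true.
  3. {v10, v8, v5} — v8 is true.
  4. {v1, v4, ¬v9} — v1 is true.
  5. {¬v5, ¬v6} — ¬v6 is true.
  6. {¬v3, v9} — v9 is true.
  7. {v9, ¬v2} — v9 is true.
  8. {v7, v2, ¬v5} — ¬v5 is true.
  9. {¬v10, v3, ¬v4} — ¬v10 is true.
  10. {¬v9, ¬v3, v1} — v1 is true.
  11. {v8, v6} — v8 is true.
  12. {v3, ¬v7, ¬v4} — ¬v7 is true.
  13. {v3, v8, ¬v4} — v8 is true.
  14. {v1, v8, v2} — v8 is true.
  15. {v10, v3, ¬v5} — ¬v5 is true.
  16. {v2, ¬v6, v4} — ¬v6 is true.
  17. {¬v9, ¬v4, ¬v6} — ¬v6 is true.
  18. {v10, ¬v2, ¬v8} — ¬v2 is true.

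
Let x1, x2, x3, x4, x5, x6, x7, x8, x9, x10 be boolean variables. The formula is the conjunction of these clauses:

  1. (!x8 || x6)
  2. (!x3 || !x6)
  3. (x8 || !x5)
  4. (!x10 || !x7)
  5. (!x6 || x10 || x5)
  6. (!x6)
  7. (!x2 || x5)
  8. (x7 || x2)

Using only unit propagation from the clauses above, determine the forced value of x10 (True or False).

False

(!x6) is a unit clause: x6 = False.
From (!x8 || x6) and x6 = False: x8 = False.
From (!x5 || x8) and x8 = False: x5 = False.
(!x2 || x5): since x5 = False, the clause reduces to (!x2). x2 = False.
In (x7 || x2), x2 is now false; x7 must hold, so x7 = True.
From (!x10 || !x7) and x7 = True: x10 = False.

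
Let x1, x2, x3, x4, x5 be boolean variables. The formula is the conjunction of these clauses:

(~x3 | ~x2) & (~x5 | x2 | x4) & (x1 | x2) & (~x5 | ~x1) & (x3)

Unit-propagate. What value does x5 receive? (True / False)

Unit clause (x3) sets x3 = True.
(~x2 | ~x3): since x3 = True, the clause reduces to (~x2). x2 = False.
In (x1 | x2), x2 is now false; x1 must hold, so x1 = True.
From (~x1 | ~x5) and x1 = True: x5 = False.

False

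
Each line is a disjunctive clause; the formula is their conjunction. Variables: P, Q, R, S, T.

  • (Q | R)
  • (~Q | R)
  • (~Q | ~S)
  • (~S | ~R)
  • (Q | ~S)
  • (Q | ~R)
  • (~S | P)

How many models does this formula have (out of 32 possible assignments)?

4

Satisfying assignments:
  P=0 Q=1 R=1 S=0 T=0
  P=0 Q=1 R=1 S=0 T=1
  P=1 Q=1 R=1 S=0 T=0
  P=1 Q=1 R=1 S=0 T=1
Count: 4.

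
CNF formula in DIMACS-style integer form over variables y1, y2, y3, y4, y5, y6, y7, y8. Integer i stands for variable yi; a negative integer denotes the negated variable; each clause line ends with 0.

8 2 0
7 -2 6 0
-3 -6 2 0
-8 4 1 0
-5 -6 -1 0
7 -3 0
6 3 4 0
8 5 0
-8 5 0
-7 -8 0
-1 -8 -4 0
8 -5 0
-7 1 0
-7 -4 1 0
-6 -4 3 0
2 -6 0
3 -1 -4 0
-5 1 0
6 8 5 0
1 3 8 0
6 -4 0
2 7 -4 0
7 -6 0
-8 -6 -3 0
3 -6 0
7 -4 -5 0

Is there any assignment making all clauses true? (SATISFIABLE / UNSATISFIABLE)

UNSATISFIABLE

y6 = True:
  propagation gives y2=True, y7=True, y8=False, y5=True; an empty clause results — contradiction.
y6 = False:
  propagation gives y4=False, y3=True, y7=True, y8=False; an empty clause results — contradiction.
Every branch closes, so no satisfying assignment exists.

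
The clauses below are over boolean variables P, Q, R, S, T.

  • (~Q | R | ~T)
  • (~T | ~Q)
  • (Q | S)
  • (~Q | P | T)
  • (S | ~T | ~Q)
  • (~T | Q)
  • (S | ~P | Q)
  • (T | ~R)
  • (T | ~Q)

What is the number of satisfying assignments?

2

Satisfying assignments:
  P=F Q=F R=F S=T T=F
  P=T Q=F R=F S=T T=F
Count: 2.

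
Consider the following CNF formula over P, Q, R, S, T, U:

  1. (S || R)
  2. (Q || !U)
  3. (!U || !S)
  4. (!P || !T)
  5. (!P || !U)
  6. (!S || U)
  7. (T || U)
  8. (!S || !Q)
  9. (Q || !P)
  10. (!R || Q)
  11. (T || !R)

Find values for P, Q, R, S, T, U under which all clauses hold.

P=F, Q=T, R=T, S=F, T=T, U=F

Check each clause:
  1. (S || R) — R is true.
  2. (!U || Q) — !U is true.
  3. (!S || !U) — !U is true.
  4. (!P || !T) — !P is true.
  5. (!U || !P) — !U is true.
  6. (!S || U) — !S is true.
  7. (T || U) — T is true.
  8. (!S || !Q) — !S is true.
  9. (Q || !P) — Q is true.
  10. (!R || Q) — Q is true.
  11. (!R || T) — T is true.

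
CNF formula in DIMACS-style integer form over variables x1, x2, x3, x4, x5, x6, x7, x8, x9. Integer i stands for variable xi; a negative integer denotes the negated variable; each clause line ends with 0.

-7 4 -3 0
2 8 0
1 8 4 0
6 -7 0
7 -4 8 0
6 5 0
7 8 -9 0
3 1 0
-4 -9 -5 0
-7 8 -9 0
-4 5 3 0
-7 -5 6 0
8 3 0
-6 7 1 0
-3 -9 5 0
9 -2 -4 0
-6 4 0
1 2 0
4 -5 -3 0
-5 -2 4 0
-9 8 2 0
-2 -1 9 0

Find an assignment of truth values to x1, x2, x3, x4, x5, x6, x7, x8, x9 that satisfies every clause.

x8 occurs only positively in the remaining clauses — set x8 = True.
Try x1 = True.
Try x2 = False.
For the remaining variables, x3 = True, x4 = True, x5 = False, x6 = True, x7 = False, x9 = False works.

x1=True, x2=False, x3=True, x4=True, x5=False, x6=True, x7=False, x8=True, x9=False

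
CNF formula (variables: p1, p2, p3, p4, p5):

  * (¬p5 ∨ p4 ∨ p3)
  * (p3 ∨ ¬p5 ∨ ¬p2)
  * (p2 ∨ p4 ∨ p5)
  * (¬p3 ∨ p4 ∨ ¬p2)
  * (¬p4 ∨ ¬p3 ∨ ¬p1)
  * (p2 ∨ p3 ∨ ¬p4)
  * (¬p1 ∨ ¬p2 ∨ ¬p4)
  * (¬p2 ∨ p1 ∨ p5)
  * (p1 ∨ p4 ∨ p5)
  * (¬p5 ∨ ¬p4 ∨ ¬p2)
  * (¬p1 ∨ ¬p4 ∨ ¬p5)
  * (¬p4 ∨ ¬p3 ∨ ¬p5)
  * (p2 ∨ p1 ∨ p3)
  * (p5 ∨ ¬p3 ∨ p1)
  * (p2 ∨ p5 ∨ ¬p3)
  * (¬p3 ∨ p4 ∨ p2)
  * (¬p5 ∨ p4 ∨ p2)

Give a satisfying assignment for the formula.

Branch on p1: take p1 = True.
Set p2 = True and propagate.
  then p4 is forced to False.
  then p3 is forced to False.
  then p5 is forced to False.

p1=T, p2=T, p3=F, p4=F, p5=F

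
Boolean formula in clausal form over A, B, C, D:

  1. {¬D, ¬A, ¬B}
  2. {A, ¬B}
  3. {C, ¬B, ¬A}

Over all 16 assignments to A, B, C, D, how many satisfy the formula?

Case analysis on A and B:
  A=1, B=1: remaining (C,D) ∈ {(1,0)} — 1.
  A=1, B=0: remaining (C,D) ∈ {(0,0); (0,1); (1,0); (1,1)} — 4.
  A=0, B=1: a clause becomes empty — 0.
  A=0, B=0: remaining (C,D) ∈ {(0,0); (0,1); (1,0); (1,1)} — 4.
Total: 1 + 4 + 0 + 4 = 9.

9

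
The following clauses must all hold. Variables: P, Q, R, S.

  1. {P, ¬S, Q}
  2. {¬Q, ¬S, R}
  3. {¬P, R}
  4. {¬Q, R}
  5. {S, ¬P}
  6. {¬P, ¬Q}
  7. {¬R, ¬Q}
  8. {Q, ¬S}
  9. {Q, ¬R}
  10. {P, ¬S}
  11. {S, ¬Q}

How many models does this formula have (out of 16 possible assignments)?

1

Satisfying assignments:
  P=F Q=F R=F S=F
Count: 1.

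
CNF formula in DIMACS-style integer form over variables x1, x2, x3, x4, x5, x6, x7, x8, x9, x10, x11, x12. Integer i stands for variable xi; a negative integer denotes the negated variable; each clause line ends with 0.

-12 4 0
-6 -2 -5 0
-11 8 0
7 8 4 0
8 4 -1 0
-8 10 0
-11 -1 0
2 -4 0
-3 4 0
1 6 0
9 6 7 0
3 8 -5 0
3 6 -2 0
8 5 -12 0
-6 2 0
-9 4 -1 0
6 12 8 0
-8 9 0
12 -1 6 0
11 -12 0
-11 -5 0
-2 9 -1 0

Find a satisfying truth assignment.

x10 occurs only positively in the remaining clauses — set x10 = True.
Branch on x1: take x1 = False.
  then x6 is forced to True.
  then x2 is forced to True.
  then x5 is forced to False.
The remaining clauses are satisfied by x3 = False, x4 = True, x7 = False, x8 = True, x9 = True, x11 = True, x12 = True.
Every clause has at least one true literal under this assignment.

x1=F, x2=T, x3=F, x4=T, x5=F, x6=T, x7=F, x8=T, x9=T, x10=T, x11=T, x12=T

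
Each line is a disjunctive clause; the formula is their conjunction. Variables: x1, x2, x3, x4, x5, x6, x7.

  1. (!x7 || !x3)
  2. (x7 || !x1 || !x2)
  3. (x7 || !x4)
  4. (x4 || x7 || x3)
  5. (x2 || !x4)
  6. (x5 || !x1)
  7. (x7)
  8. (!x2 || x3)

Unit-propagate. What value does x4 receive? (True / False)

(x7) stands alone — x7 = True.
(!x7 || !x3) with x7 = True leaves only !x3, so x3 = False.
(x3 || !x2): since x3 = False, the clause reduces to (!x2). x2 = False.
(!x4 || x2): since x2 = False, the clause reduces to (!x4). x4 = False.

False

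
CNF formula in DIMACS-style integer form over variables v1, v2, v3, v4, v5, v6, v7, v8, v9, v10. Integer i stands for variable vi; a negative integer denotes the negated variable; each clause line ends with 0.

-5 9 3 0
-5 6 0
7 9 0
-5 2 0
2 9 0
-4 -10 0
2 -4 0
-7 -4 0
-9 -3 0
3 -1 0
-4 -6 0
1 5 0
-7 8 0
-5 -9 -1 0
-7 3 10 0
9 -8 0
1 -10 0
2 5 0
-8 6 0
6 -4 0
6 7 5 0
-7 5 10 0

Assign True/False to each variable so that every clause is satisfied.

Pure literal: v2 appears only positively; assign v2 = True.
Pure literal: v4 appears only negated; assign v4 = False.
Try v1 = False.
  then v5 is forced to True.
  then v6 is forced to True.
  then v10 is forced to False.
Try v3 = False.
  then v9 is forced to True.
  then v7 is forced to False.
v8 is now unconstrained; take v8 = True.
Check each clause:
  1. {v9, v3, ¬v5} — v9 is true.
  2. {¬v5, v6} — v6 is true.
  3. {v9, v7} — v9 is true.
  4. {v2, ¬v5} — v2 is true.
  5. {v9, v2} — v9 is true.
  6. {¬v10, ¬v4} — ¬v4 is true.
  7. {¬v4, v2} — v2 is true.
  8. {¬v7, ¬v4} — ¬v7 is true.
  9. {¬v3, ¬v9} — ¬v3 is true.
  10. {v3, ¬v1} — ¬v1 is true.
  11. {¬v4, ¬v6} — ¬v4 is true.
  12. {v1, v5} — v5 is true.
  13. {¬v7, v8} — v8 is true.
  14. {¬v9, ¬v5, ¬v1} — ¬v1 is true.
  15. {v3, v10, ¬v7} — ¬v7 is true.
  16. {v9, ¬v8} — v9 is true.
  17. {¬v10, v1} — ¬v10 is true.
  18. {v2, v5} — v2 is true.
  19. {v6, ¬v8} — v6 is true.
  20. {¬v4, v6} — ¬v4 is true.
  21. {v5, v7, v6} — v5 is true.
  22. {v5, v10, ¬v7} — ¬v7 is true.

v1 = 0, v2 = 1, v3 = 0, v4 = 0, v5 = 1, v6 = 1, v7 = 0, v8 = 1, v9 = 1, v10 = 0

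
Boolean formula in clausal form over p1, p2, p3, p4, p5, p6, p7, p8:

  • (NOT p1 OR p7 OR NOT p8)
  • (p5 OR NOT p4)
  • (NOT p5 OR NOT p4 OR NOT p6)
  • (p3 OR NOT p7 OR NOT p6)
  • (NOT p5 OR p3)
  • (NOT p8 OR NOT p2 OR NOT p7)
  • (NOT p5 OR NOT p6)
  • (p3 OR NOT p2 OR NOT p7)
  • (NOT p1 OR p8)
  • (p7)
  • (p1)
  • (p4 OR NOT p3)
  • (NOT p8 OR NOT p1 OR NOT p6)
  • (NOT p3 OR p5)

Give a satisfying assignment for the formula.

p1=T, p2=F, p3=T, p4=T, p5=T, p6=F, p7=T, p8=T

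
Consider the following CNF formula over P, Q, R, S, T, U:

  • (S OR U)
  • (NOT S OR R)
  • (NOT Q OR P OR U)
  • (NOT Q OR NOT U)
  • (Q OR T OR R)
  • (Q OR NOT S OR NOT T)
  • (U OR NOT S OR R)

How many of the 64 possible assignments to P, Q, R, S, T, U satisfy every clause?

Case analysis on Q and S:
  Q=1, S=1: remaining (P,R,T,U) ∈ {(1,1,0,0); (1,1,1,0)} — 2.
  Q=1, S=0: a clause becomes empty — 0.
  Q=0, S=1: remaining (P,R,T,U) ∈ {(0,1,0,0); (0,1,0,1); (1,1,0,0); (1,1,0,1)} — 4.
  Q=0, S=0: P free; 3 ways for (R,T,U) × 2^1 = 6.
Total: 2 + 0 + 4 + 6 = 12.

12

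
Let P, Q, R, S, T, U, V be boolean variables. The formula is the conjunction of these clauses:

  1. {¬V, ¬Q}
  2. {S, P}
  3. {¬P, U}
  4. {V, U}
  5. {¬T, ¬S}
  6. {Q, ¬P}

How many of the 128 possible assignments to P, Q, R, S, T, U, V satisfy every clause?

14

Case analysis on P and Q:
  P=T, Q=T: R free; 3 ways for (S,T,U,V) × 2^1 = 6.
  P=T, Q=F: a clause becomes empty — 0.
  P=F, Q=T: remaining (R,S,T,U,V) ∈ {(F,T,F,T,F); (T,T,F,T,F)} — 2.
  P=F, Q=F: R free; 3 ways for (S,T,U,V) × 2^1 = 6.
Total: 6 + 0 + 2 + 6 = 14.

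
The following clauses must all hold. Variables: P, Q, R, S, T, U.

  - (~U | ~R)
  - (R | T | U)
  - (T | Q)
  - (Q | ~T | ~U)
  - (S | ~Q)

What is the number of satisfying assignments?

18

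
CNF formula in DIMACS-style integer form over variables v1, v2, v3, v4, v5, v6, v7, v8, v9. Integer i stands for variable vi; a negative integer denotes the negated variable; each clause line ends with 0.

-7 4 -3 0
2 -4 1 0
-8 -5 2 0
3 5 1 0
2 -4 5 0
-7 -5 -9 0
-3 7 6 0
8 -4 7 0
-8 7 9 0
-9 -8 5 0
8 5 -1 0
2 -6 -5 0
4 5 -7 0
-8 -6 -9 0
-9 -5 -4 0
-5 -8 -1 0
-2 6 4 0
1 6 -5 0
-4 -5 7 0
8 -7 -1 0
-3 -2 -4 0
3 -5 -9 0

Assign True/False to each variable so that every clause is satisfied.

Set v1 = False and propagate.
Set v2 = True and propagate.
Set v3 = False and propagate.
  then v5 is forced to True.
  then v6 is forced to True.
  then v9 is forced to False.
For the remaining variables, v4 = False, v7 = False, v8 = False works.

v1=0  v2=1  v3=0  v4=0  v5=1  v6=1  v7=0  v8=0  v9=0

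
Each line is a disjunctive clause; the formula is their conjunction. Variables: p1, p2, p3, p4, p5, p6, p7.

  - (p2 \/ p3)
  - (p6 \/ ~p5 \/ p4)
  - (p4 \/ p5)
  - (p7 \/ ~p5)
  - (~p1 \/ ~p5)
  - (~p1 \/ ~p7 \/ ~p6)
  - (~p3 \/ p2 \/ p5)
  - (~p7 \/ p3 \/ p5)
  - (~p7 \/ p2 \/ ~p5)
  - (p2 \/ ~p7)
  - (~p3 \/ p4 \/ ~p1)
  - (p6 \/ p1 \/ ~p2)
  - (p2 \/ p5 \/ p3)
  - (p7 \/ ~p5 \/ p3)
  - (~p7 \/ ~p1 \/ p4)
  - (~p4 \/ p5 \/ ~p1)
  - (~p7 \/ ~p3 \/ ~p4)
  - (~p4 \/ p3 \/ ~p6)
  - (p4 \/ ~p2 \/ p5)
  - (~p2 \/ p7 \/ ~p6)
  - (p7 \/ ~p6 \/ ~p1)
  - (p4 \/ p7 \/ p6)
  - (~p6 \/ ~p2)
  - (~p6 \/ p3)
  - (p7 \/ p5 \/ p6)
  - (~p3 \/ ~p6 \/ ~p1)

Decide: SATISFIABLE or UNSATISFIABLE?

UNSATISFIABLE

p5 = True:
  propagation gives p7=True, p1=False, p2=True, p6=True; an empty clause results — contradiction.
p5 = False:
  p2 = True:
    propagation gives p6=True; an empty clause results — contradiction.
  p2 = False:
    propagation gives p3=True; an empty clause results — contradiction.
Every branch closes, so no satisfying assignment exists.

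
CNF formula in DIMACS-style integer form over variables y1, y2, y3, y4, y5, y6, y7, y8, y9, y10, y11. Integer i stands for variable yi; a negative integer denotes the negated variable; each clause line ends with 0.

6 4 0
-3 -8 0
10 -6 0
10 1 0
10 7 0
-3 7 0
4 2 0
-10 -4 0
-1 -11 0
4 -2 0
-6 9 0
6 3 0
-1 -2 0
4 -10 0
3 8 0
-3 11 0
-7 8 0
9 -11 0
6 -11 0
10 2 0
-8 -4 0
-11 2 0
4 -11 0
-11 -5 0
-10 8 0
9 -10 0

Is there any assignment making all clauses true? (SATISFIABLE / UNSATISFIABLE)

y10 = True:
  propagation gives y4=False; an empty clause results — contradiction.
y10 = False:
  propagation gives y6=False, y4=True, y1=True, y7=True; an empty clause results — contradiction.
Every branch closes, so no satisfying assignment exists.

UNSATISFIABLE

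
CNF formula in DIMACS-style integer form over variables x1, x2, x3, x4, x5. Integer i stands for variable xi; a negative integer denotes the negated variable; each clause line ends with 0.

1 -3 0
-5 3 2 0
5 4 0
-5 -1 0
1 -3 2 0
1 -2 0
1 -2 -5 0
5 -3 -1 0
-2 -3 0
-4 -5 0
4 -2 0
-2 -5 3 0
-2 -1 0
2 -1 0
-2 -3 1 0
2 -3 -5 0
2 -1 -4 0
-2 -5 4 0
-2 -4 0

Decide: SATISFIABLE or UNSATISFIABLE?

Branch on x1: take x1 = False.
  then x3 is forced to False.
  then x2 is forced to False.
  then x5 is forced to False.
  then x4 is forced to True.
Every clause has at least one true literal under this assignment.
So x1=F, x2=F, x3=F, x4=T, x5=F is a satisfying assignment.

SATISFIABLE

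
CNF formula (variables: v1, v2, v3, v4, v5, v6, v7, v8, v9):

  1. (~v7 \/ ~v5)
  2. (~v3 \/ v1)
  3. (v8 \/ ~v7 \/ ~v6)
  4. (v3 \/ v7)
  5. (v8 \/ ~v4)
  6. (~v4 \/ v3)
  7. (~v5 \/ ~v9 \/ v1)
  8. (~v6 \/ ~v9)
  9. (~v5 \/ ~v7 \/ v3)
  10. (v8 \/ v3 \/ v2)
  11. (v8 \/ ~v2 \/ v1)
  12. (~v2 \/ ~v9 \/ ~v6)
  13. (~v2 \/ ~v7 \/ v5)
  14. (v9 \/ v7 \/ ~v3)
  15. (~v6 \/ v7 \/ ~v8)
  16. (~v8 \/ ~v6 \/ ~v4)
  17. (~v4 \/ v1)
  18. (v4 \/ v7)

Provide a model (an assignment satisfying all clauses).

v1=1, v2=0, v3=1, v4=1, v5=0, v6=0, v7=1, v8=1, v9=1

Check each clause:
  1. (~v7 \/ ~v5) — ~v5 is true.
  2. (v1 \/ ~v3) — v1 is true.
  3. (v8 \/ ~v7 \/ ~v6) — v8 is true.
  4. (v3 \/ v7) — v3 is true.
  5. (v8 \/ ~v4) — v8 is true.
  6. (v3 \/ ~v4) — v3 is true.
  7. (v1 \/ ~v5 \/ ~v9) — v1 is true.
  8. (~v6 \/ ~v9) — ~v6 is true.
  9. (v3 \/ ~v7 \/ ~v5) — v3 is true.
  10. (v3 \/ v8 \/ v2) — v8 is true.
  11. (v1 \/ ~v2 \/ v8) — v8 is true.
  12. (~v2 \/ ~v6 \/ ~v9) — ~v6 is true.
  13. (v5 \/ ~v2 \/ ~v7) — ~v2 is true.
  14. (v7 \/ ~v3 \/ v9) — v9 is true.
  15. (~v6 \/ v7 \/ ~v8) — ~v6 is true.
  16. (~v8 \/ ~v6 \/ ~v4) — ~v6 is true.
  17. (v1 \/ ~v4) — v1 is true.
  18. (v7 \/ v4) — v4 is true.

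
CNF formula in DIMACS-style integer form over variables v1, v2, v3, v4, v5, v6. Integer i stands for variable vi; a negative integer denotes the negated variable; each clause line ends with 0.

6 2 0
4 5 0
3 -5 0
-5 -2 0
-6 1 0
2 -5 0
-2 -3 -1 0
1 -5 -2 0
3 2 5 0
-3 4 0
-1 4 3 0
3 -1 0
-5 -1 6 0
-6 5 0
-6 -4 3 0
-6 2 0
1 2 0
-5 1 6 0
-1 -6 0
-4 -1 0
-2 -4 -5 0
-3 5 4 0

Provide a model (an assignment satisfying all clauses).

v1=False, v2=True, v3=False, v4=True, v5=False, v6=False

Set v1 = False and propagate.
  then v6 is forced to False.
  then v2 is forced to True.
  then v5 is forced to False.
  then v4 is forced to True.
v3 is now unconstrained; take v3 = False.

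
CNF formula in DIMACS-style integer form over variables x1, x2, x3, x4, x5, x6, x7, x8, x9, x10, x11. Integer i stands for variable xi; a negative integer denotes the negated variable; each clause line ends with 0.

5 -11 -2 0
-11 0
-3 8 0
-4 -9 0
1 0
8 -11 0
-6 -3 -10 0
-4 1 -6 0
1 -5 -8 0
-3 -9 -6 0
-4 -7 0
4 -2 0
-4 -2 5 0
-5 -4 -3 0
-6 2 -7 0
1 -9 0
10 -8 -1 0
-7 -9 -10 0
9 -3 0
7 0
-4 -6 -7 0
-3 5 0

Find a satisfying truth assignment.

x1=T  x2=F  x3=F  x4=F  x5=T  x6=F  x7=T  x8=F  x9=T  x10=F  x11=F

Check each clause:
  1. (~x2 \/ ~x11 \/ x5) — ~x11 is true.
  2. (~x11) — ~x11 is true.
  3. (x8 \/ ~x3) — ~x3 is true.
  4. (~x4 \/ ~x9) — ~x4 is true.
  5. (x1) — x1 is true.
  6. (x8 \/ ~x11) — ~x11 is true.
  7. (~x10 \/ ~x6 \/ ~x3) — ~x6 is true.
  8. (x1 \/ ~x6 \/ ~x4) — x1 is true.
  9. (~x5 \/ x1 \/ ~x8) — ~x8 is true.
  10. (~x6 \/ ~x3 \/ ~x9) — ~x6 is true.
  11. (~x4 \/ ~x7) — ~x4 is true.
  12. (x4 \/ ~x2) — ~x2 is true.
  13. (~x2 \/ ~x4 \/ x5) — ~x4 is true.
  14. (~x5 \/ ~x3 \/ ~x4) — ~x4 is true.
  15. (~x6 \/ ~x7 \/ x2) — ~x6 is true.
  16. (~x9 \/ x1) — x1 is true.
  17. (x10 \/ ~x8 \/ ~x1) — ~x8 is true.
  18. (~x9 \/ ~x7 \/ ~x10) — ~x10 is true.
  19. (x9 \/ ~x3) — x9 is true.
  20. (x7) — x7 is true.
  21. (~x7 \/ ~x4 \/ ~x6) — ~x6 is true.
  22. (~x3 \/ x5) — ~x3 is true.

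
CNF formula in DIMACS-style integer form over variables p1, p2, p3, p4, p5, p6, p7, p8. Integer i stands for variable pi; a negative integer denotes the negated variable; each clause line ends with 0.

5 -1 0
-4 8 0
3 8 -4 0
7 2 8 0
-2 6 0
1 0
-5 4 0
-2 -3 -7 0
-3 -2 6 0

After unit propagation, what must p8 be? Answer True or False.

True

(p1) stands alone — p1 = True.
From (p5 ∨ ¬p1) and p1 = True: p5 = True.
(¬p5 ∨ p4) with p5 = True leaves only p4, so p4 = True.
In (p8 ∨ ¬p4), ¬p4 is now false; p8 must hold, so p8 = True.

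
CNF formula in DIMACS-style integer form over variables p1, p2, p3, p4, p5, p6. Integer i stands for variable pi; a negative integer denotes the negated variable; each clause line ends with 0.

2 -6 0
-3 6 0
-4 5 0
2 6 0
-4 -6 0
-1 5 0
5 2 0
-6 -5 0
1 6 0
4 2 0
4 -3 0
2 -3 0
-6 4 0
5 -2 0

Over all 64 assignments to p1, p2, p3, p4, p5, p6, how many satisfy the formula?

2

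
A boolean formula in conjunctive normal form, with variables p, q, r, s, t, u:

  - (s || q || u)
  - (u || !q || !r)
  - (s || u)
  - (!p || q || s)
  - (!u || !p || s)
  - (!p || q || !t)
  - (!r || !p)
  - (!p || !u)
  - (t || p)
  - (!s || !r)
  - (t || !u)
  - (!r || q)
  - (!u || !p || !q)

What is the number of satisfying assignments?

Case analysis on p and u:
  p=T, u=T: a clause becomes empty — 0.
  p=T, u=F: remaining (q,r,s,t) ∈ {(F,F,T,F); (T,F,T,F); (T,F,T,T)} — 3.
  p=F, u=T: 5 of the 16 assignments to (q,r,s,t) work.
  p=F, u=F: remaining (q,r,s,t) ∈ {(F,F,T,T); (T,F,T,T)} — 2.
Total: 0 + 3 + 5 + 2 = 10.

10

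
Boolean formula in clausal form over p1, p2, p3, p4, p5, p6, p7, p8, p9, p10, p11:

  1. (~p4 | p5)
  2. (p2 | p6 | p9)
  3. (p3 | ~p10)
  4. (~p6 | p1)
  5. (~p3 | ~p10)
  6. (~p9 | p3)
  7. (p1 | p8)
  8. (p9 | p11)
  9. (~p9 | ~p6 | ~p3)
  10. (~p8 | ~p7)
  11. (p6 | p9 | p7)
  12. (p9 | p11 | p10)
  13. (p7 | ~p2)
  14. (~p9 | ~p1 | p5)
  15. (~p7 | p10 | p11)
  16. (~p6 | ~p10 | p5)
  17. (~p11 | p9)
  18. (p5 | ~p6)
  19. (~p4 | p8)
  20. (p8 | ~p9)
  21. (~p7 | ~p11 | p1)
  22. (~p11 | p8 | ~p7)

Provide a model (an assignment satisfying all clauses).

p1=T, p2=F, p3=T, p4=T, p5=T, p6=F, p7=F, p8=T, p9=T, p10=F, p11=T

p5 occurs only positively in the remaining clauses — set p5 = True.
Set p1 = True and propagate.
Try p2 = False.
Set p3 = True and propagate.
  then p10 is forced to False.
The remaining clauses are satisfied by p4 = True, p6 = False, p7 = False, p8 = True, p9 = True, p11 = True.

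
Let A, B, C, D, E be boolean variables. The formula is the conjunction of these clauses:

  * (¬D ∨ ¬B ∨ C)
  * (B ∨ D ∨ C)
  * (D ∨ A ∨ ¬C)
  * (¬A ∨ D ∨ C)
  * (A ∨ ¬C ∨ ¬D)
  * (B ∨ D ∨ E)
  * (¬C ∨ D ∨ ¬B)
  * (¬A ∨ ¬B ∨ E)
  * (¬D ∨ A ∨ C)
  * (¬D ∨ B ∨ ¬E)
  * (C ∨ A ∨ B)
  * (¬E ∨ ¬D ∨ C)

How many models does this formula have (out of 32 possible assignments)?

6

Satisfying assignments:
  A=F B=T C=F D=F E=F
  A=F B=T C=F D=F E=T
  A=T B=F C=F D=T E=F
  A=T B=F C=T D=F E=T
  A=T B=F C=T D=T E=F
  A=T B=T C=T D=T E=T
That's 6 in total.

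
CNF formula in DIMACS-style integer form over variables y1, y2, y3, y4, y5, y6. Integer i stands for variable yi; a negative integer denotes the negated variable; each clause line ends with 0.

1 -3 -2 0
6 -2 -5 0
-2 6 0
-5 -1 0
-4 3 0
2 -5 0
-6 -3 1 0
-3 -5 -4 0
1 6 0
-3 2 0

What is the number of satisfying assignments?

8

Case analysis on y2 and y3:
  y2=T, y3=T: remaining (y1,y4,y5,y6) ∈ {(T,F,F,T); (T,T,F,T)} — 2.
  y2=T, y3=F: remaining (y1,y4,y5,y6) ∈ {(F,F,F,T); (F,F,T,T); (T,F,F,T)} — 3.
  y2=F, y3=T: a clause becomes empty — 0.
  y2=F, y3=F: remaining (y1,y4,y5,y6) ∈ {(F,F,F,T); (T,F,F,F); (T,F,F,T)} — 3.
Total: 2 + 3 + 0 + 3 = 8.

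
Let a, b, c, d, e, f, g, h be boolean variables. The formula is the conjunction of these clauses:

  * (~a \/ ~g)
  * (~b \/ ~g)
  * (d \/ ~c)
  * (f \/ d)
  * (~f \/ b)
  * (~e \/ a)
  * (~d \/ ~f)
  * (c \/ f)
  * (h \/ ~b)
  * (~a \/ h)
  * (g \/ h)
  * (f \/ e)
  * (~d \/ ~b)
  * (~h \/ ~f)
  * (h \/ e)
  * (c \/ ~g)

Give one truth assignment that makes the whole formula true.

a = T, b = F, c = T, d = T, e = T, f = F, g = F, h = T

Check each clause:
  1. (~a \/ ~g) — ~g is true.
  2. (~b \/ ~g) — ~g is true.
  3. (d \/ ~c) — d is true.
  4. (f \/ d) — d is true.
  5. (b \/ ~f) — ~f is true.
  6. (a \/ ~e) — a is true.
  7. (~d \/ ~f) — ~f is true.
  8. (c \/ f) — c is true.
  9. (h \/ ~b) — h is true.
  10. (h \/ ~a) — h is true.
  11. (h \/ g) — h is true.
  12. (f \/ e) — e is true.
  13. (~d \/ ~b) — ~b is true.
  14. (~f \/ ~h) — ~f is true.
  15. (h \/ e) — h is true.
  16. (c \/ ~g) — ~g is true.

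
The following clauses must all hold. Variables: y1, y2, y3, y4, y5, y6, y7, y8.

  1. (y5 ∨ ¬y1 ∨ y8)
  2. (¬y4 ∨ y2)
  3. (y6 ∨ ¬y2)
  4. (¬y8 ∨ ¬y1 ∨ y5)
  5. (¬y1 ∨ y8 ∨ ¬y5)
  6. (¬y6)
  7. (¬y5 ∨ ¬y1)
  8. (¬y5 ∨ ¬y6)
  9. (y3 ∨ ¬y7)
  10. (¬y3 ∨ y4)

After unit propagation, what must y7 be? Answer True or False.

False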